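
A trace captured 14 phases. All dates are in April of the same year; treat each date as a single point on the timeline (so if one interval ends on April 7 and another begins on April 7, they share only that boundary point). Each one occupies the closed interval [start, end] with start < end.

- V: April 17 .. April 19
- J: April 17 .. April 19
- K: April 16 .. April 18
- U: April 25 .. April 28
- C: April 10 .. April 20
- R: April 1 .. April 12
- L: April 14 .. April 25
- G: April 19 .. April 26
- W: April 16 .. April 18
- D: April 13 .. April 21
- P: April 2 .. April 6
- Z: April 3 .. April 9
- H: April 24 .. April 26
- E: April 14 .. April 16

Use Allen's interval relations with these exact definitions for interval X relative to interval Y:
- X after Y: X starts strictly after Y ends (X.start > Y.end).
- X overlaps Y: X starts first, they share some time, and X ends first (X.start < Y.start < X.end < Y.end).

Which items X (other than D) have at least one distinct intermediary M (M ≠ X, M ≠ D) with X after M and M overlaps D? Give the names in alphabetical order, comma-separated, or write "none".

Target D = [April 13, April 21].
Intermediaries M with M overlaps D: C.
Via C — items with X after C: H, U.
Union: H, U.

H, U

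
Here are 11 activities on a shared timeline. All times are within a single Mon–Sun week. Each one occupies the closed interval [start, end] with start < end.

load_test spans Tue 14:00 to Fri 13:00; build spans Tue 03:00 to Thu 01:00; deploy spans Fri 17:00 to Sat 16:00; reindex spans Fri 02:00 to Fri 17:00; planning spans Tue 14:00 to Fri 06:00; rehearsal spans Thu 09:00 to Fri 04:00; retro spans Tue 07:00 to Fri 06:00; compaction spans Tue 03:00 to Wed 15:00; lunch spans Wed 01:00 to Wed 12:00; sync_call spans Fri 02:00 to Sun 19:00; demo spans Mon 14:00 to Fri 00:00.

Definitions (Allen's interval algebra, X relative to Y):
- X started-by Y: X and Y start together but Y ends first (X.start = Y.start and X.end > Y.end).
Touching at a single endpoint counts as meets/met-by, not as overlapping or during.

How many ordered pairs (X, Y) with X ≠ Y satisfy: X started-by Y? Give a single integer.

Checking all 110 ordered pairs for relation 'started-by'; matching pairs in alphabetical order:
(build, compaction): build started-by compaction ✓
(load_test, planning): load_test started-by planning ✓
(sync_call, reindex): sync_call started-by reindex ✓
Count: 3.

3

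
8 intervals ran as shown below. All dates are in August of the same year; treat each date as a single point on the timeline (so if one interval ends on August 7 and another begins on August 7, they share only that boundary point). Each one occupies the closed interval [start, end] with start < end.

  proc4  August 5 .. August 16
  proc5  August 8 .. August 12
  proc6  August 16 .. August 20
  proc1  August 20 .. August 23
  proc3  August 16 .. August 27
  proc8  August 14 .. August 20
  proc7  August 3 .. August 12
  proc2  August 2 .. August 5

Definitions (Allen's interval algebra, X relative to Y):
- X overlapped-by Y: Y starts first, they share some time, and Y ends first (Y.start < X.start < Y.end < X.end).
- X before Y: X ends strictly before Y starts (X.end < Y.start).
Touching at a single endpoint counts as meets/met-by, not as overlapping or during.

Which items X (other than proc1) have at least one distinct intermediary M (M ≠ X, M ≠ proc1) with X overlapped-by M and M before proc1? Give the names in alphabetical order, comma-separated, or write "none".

proc4, proc7, proc8

Target proc1 = [August 20, August 23].
Intermediaries M with M before proc1: proc2, proc4, proc5, proc7.
Via proc2 — items with X overlapped-by proc2: proc7.
Via proc4 — items with X overlapped-by proc4: proc8.
Via proc5 — items with X overlapped-by proc5: none.
Via proc7 — items with X overlapped-by proc7: proc4.
Union: proc4, proc7, proc8.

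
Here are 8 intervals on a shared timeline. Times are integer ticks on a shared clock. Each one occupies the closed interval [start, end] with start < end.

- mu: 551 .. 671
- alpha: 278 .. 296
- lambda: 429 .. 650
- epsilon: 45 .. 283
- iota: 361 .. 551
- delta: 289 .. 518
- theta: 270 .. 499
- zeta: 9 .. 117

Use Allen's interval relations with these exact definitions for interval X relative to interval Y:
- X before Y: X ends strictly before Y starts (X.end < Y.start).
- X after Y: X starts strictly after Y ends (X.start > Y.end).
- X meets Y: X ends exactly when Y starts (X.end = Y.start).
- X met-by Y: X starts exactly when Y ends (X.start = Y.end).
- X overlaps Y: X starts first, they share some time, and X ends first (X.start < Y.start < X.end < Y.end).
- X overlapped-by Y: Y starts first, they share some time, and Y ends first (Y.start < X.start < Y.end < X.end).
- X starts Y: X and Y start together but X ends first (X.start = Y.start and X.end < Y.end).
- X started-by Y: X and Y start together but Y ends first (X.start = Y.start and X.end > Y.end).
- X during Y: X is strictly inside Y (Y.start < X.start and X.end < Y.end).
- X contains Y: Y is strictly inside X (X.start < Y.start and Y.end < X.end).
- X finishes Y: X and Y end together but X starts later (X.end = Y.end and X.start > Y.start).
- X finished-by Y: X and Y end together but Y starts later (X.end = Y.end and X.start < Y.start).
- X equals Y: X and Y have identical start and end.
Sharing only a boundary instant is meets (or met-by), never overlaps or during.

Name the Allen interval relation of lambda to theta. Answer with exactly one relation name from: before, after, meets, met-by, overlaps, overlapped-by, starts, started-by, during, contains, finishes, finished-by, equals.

overlapped-by

lambda = [429, 650]; theta = [270, 499].
Compare endpoints: lambda.start > theta.start, lambda.start < theta.end, lambda.end > theta.start, lambda.end > theta.end.
That pattern is 'overlapped-by'.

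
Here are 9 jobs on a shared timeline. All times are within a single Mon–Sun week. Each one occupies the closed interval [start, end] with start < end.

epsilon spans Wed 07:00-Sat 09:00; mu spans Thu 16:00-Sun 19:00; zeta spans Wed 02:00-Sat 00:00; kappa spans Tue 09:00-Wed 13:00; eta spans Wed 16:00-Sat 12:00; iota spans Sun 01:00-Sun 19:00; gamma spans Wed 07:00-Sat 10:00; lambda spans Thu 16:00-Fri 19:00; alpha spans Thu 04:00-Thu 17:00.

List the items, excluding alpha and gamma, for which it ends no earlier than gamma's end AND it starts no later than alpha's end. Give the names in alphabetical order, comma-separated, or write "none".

Conditions: its end is no earlier than gamma's end (X.end >= Sat 10:00) AND its start is no later than alpha's end (X.start <= Thu 17:00).
epsilon: end Sat 09:00 >= Sat 10:00? ✗; start Wed 07:00 <= Thu 17:00? ✓ → no.
eta: end Sat 12:00 >= Sat 10:00? ✓; start Wed 16:00 <= Thu 17:00? ✓ → yes.
iota: end Sun 19:00 >= Sat 10:00? ✓; start Sun 01:00 <= Thu 17:00? ✗ → no.
kappa: end Wed 13:00 >= Sat 10:00? ✗; start Tue 09:00 <= Thu 17:00? ✓ → no.
lambda: end Fri 19:00 >= Sat 10:00? ✗; start Thu 16:00 <= Thu 17:00? ✓ → no.
mu: end Sun 19:00 >= Sat 10:00? ✓; start Thu 16:00 <= Thu 17:00? ✓ → yes.
zeta: end Sat 00:00 >= Sat 10:00? ✗; start Wed 02:00 <= Thu 17:00? ✓ → no.
Result: eta, mu.

eta, mu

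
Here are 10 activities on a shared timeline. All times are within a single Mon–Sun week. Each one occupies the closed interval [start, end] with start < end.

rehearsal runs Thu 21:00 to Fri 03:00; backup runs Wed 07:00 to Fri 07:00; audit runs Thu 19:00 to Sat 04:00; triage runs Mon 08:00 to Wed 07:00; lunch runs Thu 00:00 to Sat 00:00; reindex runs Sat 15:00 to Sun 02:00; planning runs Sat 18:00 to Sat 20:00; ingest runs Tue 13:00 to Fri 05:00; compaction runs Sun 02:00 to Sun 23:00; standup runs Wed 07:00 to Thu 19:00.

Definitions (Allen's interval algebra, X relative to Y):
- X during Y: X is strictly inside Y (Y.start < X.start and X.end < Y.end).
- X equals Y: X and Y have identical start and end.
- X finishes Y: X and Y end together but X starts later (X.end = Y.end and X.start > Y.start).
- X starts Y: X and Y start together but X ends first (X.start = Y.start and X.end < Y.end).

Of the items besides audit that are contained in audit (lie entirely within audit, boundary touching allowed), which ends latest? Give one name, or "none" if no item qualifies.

Target audit = [Thu 19:00, Sat 04:00].
backup [Wed 07:00, Fri 07:00] → overlaps → excluded.
compaction [Sun 02:00, Sun 23:00] → after → excluded.
ingest [Tue 13:00, Fri 05:00] → overlaps → excluded.
lunch [Thu 00:00, Sat 00:00] → overlaps → excluded.
planning [Sat 18:00, Sat 20:00] → after → excluded.
rehearsal [Thu 21:00, Fri 03:00] → during → candidate.
reindex [Sat 15:00, Sun 02:00] → after → excluded.
standup [Wed 07:00, Thu 19:00] → meets → excluded.
triage [Mon 08:00, Wed 07:00] → before → excluded.
Among candidates, latest end is Fri 03:00 → rehearsal.

rehearsal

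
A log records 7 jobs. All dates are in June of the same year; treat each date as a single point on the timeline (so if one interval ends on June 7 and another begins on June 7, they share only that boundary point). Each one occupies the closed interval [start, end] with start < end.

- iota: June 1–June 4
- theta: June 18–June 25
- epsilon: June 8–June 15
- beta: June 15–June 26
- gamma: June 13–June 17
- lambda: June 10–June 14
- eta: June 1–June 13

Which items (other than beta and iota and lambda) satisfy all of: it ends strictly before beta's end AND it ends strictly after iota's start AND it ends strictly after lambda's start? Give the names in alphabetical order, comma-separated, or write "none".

Conditions: its end is strictly before beta's end (X.end < June 26) AND its end is strictly after iota's start (X.end > June 1) AND its end is strictly after lambda's start (X.end > June 10).
epsilon: end June 15 < June 26? ✓; end June 15 > June 1? ✓; end June 15 > June 10? ✓ → yes.
eta: end June 13 < June 26? ✓; end June 13 > June 1? ✓; end June 13 > June 10? ✓ → yes.
gamma: end June 17 < June 26? ✓; end June 17 > June 1? ✓; end June 17 > June 10? ✓ → yes.
theta: end June 25 < June 26? ✓; end June 25 > June 1? ✓; end June 25 > June 10? ✓ → yes.
Result: epsilon, eta, gamma, theta.

epsilon, eta, gamma, theta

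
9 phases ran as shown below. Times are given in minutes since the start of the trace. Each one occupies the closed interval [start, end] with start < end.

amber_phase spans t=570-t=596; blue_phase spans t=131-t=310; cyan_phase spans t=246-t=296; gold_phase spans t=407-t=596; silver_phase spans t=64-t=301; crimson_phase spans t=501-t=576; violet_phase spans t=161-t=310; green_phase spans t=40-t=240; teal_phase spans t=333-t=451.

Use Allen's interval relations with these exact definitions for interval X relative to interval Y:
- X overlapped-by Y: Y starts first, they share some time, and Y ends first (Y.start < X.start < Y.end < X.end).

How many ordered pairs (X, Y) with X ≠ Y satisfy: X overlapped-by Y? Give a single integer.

7

Checking all 72 ordered pairs for relation 'overlapped-by'; matching pairs in alphabetical order:
(amber_phase, crimson_phase): amber_phase overlapped-by crimson_phase ✓
(blue_phase, green_phase): blue_phase overlapped-by green_phase ✓
(blue_phase, silver_phase): blue_phase overlapped-by silver_phase ✓
(gold_phase, teal_phase): gold_phase overlapped-by teal_phase ✓
(silver_phase, green_phase): silver_phase overlapped-by green_phase ✓
(violet_phase, green_phase): violet_phase overlapped-by green_phase ✓
(violet_phase, silver_phase): violet_phase overlapped-by silver_phase ✓
Count: 7.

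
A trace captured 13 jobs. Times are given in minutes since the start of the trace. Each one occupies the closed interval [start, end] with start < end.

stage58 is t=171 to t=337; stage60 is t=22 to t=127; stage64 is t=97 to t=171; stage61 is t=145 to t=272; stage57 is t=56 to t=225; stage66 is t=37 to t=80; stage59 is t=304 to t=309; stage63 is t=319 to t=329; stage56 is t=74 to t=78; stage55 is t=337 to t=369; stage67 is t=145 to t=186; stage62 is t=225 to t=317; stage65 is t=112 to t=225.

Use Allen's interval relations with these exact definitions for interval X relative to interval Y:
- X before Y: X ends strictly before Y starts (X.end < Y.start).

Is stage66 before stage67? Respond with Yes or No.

stage66 = [t=37, t=80], stage67 = [t=145, t=186].
Actual relation of stage66 to stage67: before.
Asked whether 'before' holds → Yes.

Yes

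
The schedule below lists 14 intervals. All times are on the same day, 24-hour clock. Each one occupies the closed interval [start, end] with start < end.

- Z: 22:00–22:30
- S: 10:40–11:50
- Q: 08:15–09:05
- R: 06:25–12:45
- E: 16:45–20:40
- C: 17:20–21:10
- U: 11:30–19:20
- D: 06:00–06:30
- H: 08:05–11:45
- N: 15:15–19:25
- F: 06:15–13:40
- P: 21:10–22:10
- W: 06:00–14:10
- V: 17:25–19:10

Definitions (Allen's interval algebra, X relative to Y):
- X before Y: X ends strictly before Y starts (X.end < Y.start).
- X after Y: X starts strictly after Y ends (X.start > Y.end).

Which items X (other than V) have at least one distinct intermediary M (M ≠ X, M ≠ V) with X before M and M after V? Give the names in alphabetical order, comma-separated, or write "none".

C, D, E, F, H, N, Q, R, S, U, W

Target V = [17:25, 19:10].
Intermediaries M with M after V: P, Z.
Via P — items with X before P: D, E, F, H, N, Q, R, S, U, W.
Via Z — items with X before Z: C, D, E, F, H, N, Q, R, S, U, W.
Union: C, D, E, F, H, N, Q, R, S, U, W.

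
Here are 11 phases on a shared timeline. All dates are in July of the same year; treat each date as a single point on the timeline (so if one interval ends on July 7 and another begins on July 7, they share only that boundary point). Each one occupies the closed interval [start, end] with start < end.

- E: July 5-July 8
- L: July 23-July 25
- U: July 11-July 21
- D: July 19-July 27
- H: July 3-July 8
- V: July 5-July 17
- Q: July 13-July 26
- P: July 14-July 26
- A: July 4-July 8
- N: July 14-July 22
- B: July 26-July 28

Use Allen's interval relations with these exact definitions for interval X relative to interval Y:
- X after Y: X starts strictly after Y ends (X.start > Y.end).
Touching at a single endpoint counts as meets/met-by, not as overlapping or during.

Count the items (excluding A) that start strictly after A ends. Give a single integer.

7

Target A = [July 4, July 8].
B [July 26, July 28] → after → counts.
D [July 19, July 27] → after → counts.
E [July 5, July 8] → finishes → no.
H [July 3, July 8] → finished-by → no.
L [July 23, July 25] → after → counts.
N [July 14, July 22] → after → counts.
P [July 14, July 26] → after → counts.
Q [July 13, July 26] → after → counts.
U [July 11, July 21] → after → counts.
V [July 5, July 17] → overlapped-by → no.
Total: 7.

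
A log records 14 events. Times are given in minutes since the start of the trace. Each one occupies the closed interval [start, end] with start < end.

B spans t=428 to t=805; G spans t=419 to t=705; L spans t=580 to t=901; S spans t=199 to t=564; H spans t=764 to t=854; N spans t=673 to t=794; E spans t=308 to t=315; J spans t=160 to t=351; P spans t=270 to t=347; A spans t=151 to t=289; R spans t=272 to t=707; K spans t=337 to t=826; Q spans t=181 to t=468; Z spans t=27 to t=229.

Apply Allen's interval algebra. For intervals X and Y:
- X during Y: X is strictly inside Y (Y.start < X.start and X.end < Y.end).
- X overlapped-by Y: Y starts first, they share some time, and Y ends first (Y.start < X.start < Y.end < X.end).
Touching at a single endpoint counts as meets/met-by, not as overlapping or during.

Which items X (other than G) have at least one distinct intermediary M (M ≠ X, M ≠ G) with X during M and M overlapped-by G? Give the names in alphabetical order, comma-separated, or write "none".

Target G = [t=419, t=705].
Intermediaries M with M overlapped-by G: B, L, N.
Via B — items with X during B: N.
Via L — items with X during L: H, N.
Via N — items with X during N: none.
Union: H, N.

H, N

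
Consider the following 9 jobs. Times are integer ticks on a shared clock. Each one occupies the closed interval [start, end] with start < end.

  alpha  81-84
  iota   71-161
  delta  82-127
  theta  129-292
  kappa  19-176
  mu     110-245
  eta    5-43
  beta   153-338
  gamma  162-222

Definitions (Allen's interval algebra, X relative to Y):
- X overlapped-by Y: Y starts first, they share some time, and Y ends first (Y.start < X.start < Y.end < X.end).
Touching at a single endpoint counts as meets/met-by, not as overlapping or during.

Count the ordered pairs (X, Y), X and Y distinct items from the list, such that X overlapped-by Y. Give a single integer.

13

Checking all 72 ordered pairs for relation 'overlapped-by'; matching pairs in alphabetical order:
(beta, iota): beta overlapped-by iota ✓
(beta, kappa): beta overlapped-by kappa ✓
(beta, mu): beta overlapped-by mu ✓
(beta, theta): beta overlapped-by theta ✓
(delta, alpha): delta overlapped-by alpha ✓
(gamma, kappa): gamma overlapped-by kappa ✓
(kappa, eta): kappa overlapped-by eta ✓
(mu, delta): mu overlapped-by delta ✓
(mu, iota): mu overlapped-by iota ✓
(mu, kappa): mu overlapped-by kappa ✓
(theta, iota): theta overlapped-by iota ✓
(theta, kappa): theta overlapped-by kappa ✓
(theta, mu): theta overlapped-by mu ✓
Count: 13.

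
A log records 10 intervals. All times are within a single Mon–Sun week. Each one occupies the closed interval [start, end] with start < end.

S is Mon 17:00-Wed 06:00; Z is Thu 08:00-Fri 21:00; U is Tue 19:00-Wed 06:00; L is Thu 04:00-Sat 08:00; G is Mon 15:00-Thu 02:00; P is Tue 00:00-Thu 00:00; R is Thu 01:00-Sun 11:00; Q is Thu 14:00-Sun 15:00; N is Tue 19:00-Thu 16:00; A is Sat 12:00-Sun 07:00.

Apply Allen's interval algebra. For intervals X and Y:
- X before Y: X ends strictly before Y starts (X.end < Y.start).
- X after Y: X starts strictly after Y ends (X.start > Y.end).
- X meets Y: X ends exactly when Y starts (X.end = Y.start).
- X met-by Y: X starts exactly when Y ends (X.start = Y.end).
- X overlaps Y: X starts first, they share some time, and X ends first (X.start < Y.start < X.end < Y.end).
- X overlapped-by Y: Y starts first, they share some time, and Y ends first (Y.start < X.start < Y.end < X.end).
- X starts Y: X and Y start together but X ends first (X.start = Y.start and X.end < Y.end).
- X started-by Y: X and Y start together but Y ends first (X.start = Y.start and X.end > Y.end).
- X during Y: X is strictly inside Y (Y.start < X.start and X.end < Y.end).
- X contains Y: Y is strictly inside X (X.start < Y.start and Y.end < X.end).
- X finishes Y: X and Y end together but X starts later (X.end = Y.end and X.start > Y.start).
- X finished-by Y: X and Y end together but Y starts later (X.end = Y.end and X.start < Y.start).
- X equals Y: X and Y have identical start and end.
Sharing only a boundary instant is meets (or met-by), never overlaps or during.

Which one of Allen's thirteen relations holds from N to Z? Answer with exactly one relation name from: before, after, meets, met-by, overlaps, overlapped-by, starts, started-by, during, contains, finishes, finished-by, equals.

N = [Tue 19:00, Thu 16:00]; Z = [Thu 08:00, Fri 21:00].
Compare endpoints: N.start < Z.start, N.start < Z.end, N.end > Z.start, N.end < Z.end.
That pattern is 'overlaps'.

overlaps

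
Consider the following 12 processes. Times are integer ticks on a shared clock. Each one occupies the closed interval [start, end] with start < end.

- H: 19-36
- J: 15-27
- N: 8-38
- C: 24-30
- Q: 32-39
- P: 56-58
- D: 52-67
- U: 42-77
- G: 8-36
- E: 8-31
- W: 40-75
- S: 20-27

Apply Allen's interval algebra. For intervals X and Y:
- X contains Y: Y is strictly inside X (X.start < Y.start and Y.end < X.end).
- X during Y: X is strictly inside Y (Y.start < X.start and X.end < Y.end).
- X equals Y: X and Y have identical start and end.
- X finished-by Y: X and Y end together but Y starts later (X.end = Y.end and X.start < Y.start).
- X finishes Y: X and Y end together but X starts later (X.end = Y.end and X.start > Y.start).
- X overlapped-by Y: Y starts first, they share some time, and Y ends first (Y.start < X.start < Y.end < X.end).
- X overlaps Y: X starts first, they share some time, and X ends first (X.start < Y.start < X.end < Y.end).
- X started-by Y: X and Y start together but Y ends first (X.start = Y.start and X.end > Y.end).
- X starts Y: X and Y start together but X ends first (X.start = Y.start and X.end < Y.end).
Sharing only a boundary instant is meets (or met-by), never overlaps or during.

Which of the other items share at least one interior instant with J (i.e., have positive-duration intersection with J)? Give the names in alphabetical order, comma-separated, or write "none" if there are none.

C, E, G, H, N, S

Target J = [15, 27].
C [24, 30] → overlapped-by → yes.
D [52, 67] → after → no.
E [8, 31] → contains → yes.
G [8, 36] → contains → yes.
H [19, 36] → overlapped-by → yes.
N [8, 38] → contains → yes.
P [56, 58] → after → no.
Q [32, 39] → after → no.
S [20, 27] → finishes → yes.
U [42, 77] → after → no.
W [40, 75] → after → no.
Result: C, E, G, H, N, S.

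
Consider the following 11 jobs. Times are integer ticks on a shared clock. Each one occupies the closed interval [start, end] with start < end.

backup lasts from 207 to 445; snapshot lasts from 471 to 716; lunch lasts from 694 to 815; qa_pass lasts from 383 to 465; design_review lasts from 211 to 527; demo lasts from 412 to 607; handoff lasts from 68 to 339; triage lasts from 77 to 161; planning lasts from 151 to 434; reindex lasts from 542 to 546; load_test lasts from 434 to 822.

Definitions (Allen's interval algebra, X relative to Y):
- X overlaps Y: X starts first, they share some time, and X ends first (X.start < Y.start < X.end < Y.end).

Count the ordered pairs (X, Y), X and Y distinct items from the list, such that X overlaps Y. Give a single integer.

Checking all 110 ordered pairs for relation 'overlaps'; matching pairs in alphabetical order:
(backup, demo): backup overlaps demo ✓
(backup, design_review): backup overlaps design_review ✓
(backup, load_test): backup overlaps load_test ✓
(backup, qa_pass): backup overlaps qa_pass ✓
(demo, load_test): demo overlaps load_test ✓
(demo, snapshot): demo overlaps snapshot ✓
(design_review, demo): design_review overlaps demo ✓
(design_review, load_test): design_review overlaps load_test ✓
(design_review, snapshot): design_review overlaps snapshot ✓
(handoff, backup): handoff overlaps backup ✓
(handoff, design_review): handoff overlaps design_review ✓
(handoff, planning): handoff overlaps planning ✓
(planning, backup): planning overlaps backup ✓
(planning, demo): planning overlaps demo ✓
(planning, design_review): planning overlaps design_review ✓
(planning, qa_pass): planning overlaps qa_pass ✓
(qa_pass, demo): qa_pass overlaps demo ✓
(qa_pass, load_test): qa_pass overlaps load_test ✓
(snapshot, lunch): snapshot overlaps lunch ✓
(triage, planning): triage overlaps planning ✓
Count: 20.

20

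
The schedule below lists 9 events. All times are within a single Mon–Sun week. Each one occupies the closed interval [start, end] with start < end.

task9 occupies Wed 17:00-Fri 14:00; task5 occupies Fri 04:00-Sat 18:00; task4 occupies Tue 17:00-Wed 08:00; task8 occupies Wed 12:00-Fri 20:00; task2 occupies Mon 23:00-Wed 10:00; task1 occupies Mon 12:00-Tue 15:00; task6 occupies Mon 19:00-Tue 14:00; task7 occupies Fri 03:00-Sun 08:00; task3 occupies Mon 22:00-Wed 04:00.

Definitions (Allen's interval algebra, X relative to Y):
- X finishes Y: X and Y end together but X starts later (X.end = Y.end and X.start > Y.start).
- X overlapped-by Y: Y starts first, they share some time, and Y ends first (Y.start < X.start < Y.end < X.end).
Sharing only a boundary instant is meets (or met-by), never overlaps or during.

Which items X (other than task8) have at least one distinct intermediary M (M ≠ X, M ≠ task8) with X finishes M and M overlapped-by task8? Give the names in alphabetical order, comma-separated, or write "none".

Target task8 = [Wed 12:00, Fri 20:00].
Intermediaries M with M overlapped-by task8: task5, task7.
Via task5 — items with X finishes task5: none.
Via task7 — items with X finishes task7: none.
Union: none.

none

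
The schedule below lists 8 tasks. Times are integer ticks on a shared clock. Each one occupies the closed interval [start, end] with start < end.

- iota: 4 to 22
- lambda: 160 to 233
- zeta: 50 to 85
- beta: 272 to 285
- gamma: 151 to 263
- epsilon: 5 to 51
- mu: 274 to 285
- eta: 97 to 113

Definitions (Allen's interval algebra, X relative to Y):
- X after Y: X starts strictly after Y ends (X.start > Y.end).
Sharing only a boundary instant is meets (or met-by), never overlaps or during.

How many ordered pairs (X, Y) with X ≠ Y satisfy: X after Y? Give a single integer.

24

Checking all 56 ordered pairs for relation 'after'; matching pairs in alphabetical order:
(beta, epsilon): beta after epsilon ✓
(beta, eta): beta after eta ✓
(beta, gamma): beta after gamma ✓
(beta, iota): beta after iota ✓
(beta, lambda): beta after lambda ✓
(beta, zeta): beta after zeta ✓
(eta, epsilon): eta after epsilon ✓
(eta, iota): eta after iota ✓
(eta, zeta): eta after zeta ✓
(gamma, epsilon): gamma after epsilon ✓
(gamma, eta): gamma after eta ✓
(gamma, iota): gamma after iota ✓
(gamma, zeta): gamma after zeta ✓
(lambda, epsilon): lambda after epsilon ✓
(lambda, eta): lambda after eta ✓
(lambda, iota): lambda after iota ✓
(lambda, zeta): lambda after zeta ✓
(mu, epsilon): mu after epsilon ✓
(mu, eta): mu after eta ✓
(mu, gamma): mu after gamma ✓
(mu, iota): mu after iota ✓
(mu, lambda): mu after lambda ✓
(mu, zeta): mu after zeta ✓
(zeta, iota): zeta after iota ✓
Count: 24.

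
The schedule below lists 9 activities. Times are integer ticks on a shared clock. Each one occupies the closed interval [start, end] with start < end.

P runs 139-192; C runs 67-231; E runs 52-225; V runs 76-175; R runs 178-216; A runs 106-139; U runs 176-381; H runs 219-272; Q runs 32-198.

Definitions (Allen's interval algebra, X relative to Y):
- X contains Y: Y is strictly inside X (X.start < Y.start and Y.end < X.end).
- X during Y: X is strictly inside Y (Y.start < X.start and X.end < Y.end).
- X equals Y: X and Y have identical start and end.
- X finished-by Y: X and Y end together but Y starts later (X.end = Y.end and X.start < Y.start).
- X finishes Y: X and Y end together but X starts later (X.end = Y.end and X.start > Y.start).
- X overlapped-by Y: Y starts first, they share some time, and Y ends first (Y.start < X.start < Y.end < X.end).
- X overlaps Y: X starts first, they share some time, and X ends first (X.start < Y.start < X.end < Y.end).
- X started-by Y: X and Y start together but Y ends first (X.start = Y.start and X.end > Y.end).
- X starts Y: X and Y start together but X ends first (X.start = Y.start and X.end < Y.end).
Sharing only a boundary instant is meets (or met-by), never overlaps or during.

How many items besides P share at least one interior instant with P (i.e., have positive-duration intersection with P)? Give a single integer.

6

Target P = [139, 192].
A [106, 139] → meets → no.
C [67, 231] → contains → counts.
E [52, 225] → contains → counts.
H [219, 272] → after → no.
Q [32, 198] → contains → counts.
R [178, 216] → overlapped-by → counts.
U [176, 381] → overlapped-by → counts.
V [76, 175] → overlaps → counts.
Total: 6.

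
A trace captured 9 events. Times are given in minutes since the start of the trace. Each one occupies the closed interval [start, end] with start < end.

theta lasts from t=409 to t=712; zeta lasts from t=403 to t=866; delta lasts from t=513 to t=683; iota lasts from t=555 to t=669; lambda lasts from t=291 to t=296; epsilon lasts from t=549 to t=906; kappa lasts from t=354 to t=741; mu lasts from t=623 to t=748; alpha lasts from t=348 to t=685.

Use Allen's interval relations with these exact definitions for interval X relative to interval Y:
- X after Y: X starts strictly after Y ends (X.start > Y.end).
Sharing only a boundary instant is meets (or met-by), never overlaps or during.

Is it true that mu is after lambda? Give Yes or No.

Yes

mu = [t=623, t=748], lambda = [t=291, t=296].
Actual relation of mu to lambda: after.
Asked whether 'after' holds → Yes.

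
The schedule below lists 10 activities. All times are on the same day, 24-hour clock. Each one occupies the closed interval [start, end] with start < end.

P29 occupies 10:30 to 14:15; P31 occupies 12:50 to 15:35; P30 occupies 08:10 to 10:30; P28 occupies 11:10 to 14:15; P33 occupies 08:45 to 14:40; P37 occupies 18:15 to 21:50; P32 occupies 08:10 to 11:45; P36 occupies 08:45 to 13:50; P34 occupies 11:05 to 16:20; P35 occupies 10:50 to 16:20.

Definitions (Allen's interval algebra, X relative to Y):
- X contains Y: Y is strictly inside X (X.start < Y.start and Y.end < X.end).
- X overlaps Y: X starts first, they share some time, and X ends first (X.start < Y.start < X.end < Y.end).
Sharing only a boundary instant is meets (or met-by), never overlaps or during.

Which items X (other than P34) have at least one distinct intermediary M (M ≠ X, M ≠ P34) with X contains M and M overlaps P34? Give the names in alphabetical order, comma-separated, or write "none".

P33

Target P34 = [11:05, 16:20].
Intermediaries M with M overlaps P34: P29, P32, P33, P36.
Via P29 — items with X contains P29: P33.
Via P32 — items with X contains P32: none.
Via P33 — items with X contains P33: none.
Via P36 — items with X contains P36: none.
Union: P33.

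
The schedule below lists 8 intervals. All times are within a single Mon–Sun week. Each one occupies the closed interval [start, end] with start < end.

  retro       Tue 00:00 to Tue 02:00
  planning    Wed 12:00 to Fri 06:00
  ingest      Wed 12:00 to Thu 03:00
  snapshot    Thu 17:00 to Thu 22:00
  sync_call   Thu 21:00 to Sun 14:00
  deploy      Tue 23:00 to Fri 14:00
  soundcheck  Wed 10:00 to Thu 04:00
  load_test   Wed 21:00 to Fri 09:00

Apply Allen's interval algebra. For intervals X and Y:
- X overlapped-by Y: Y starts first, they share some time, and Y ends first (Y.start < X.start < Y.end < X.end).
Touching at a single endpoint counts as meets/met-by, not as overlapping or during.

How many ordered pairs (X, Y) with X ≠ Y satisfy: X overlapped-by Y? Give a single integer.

8

Checking all 56 ordered pairs for relation 'overlapped-by'; matching pairs in alphabetical order:
(load_test, ingest): load_test overlapped-by ingest ✓
(load_test, planning): load_test overlapped-by planning ✓
(load_test, soundcheck): load_test overlapped-by soundcheck ✓
(planning, soundcheck): planning overlapped-by soundcheck ✓
(sync_call, deploy): sync_call overlapped-by deploy ✓
(sync_call, load_test): sync_call overlapped-by load_test ✓
(sync_call, planning): sync_call overlapped-by planning ✓
(sync_call, snapshot): sync_call overlapped-by snapshot ✓
Count: 8.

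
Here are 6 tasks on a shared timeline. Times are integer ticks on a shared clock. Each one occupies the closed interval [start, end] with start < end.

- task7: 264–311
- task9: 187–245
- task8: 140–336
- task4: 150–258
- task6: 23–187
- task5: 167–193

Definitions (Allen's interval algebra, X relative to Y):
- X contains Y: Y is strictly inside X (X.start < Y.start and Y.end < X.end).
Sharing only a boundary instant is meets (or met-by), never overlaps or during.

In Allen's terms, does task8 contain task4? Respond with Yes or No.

task8 = [140, 336], task4 = [150, 258].
Actual relation of task8 to task4: contains.
Asked whether 'contains' holds → Yes.

Yes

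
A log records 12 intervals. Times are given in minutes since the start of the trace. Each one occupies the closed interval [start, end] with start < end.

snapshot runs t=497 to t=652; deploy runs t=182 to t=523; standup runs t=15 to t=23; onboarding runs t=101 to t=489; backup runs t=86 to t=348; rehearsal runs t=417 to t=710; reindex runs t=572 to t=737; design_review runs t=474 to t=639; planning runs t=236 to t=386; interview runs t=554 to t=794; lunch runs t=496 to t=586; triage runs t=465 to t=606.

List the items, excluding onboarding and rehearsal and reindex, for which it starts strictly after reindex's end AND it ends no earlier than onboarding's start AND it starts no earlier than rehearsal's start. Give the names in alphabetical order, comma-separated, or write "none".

none

Conditions: its start is strictly after reindex's end (X.start > t=737) AND its end is no earlier than onboarding's start (X.end >= t=101) AND its start is no earlier than rehearsal's start (X.start >= t=417).
backup: start t=86 > t=737? ✗; end t=348 >= t=101? ✓; start t=86 >= t=417? ✗ → no.
deploy: start t=182 > t=737? ✗; end t=523 >= t=101? ✓; start t=182 >= t=417? ✗ → no.
design_review: start t=474 > t=737? ✗; end t=639 >= t=101? ✓; start t=474 >= t=417? ✓ → no.
interview: start t=554 > t=737? ✗; end t=794 >= t=101? ✓; start t=554 >= t=417? ✓ → no.
lunch: start t=496 > t=737? ✗; end t=586 >= t=101? ✓; start t=496 >= t=417? ✓ → no.
planning: start t=236 > t=737? ✗; end t=386 >= t=101? ✓; start t=236 >= t=417? ✗ → no.
snapshot: start t=497 > t=737? ✗; end t=652 >= t=101? ✓; start t=497 >= t=417? ✓ → no.
standup: start t=15 > t=737? ✗; end t=23 >= t=101? ✗; start t=15 >= t=417? ✗ → no.
triage: start t=465 > t=737? ✗; end t=606 >= t=101? ✓; start t=465 >= t=417? ✓ → no.
Result: none.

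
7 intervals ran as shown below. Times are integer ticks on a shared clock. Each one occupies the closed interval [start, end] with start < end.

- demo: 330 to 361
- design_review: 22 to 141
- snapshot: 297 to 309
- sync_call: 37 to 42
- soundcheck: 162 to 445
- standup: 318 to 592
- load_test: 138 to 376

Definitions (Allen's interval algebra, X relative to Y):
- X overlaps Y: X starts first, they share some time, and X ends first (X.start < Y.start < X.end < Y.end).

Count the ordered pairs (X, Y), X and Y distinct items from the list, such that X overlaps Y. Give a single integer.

4

Checking all 42 ordered pairs for relation 'overlaps'; matching pairs in alphabetical order:
(design_review, load_test): design_review overlaps load_test ✓
(load_test, soundcheck): load_test overlaps soundcheck ✓
(load_test, standup): load_test overlaps standup ✓
(soundcheck, standup): soundcheck overlaps standup ✓
Count: 4.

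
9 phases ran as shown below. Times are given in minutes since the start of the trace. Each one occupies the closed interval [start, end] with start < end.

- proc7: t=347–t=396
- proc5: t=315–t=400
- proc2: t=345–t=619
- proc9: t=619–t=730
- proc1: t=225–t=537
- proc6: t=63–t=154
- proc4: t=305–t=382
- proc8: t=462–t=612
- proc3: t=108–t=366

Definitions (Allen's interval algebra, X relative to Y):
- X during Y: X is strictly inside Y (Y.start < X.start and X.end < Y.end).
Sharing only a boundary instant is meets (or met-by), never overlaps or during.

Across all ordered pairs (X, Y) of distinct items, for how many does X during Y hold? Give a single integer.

Checking all 72 ordered pairs for relation 'during'; matching pairs in alphabetical order:
(proc4, proc1): proc4 during proc1 ✓
(proc5, proc1): proc5 during proc1 ✓
(proc7, proc1): proc7 during proc1 ✓
(proc7, proc2): proc7 during proc2 ✓
(proc7, proc5): proc7 during proc5 ✓
(proc8, proc2): proc8 during proc2 ✓
Count: 6.

6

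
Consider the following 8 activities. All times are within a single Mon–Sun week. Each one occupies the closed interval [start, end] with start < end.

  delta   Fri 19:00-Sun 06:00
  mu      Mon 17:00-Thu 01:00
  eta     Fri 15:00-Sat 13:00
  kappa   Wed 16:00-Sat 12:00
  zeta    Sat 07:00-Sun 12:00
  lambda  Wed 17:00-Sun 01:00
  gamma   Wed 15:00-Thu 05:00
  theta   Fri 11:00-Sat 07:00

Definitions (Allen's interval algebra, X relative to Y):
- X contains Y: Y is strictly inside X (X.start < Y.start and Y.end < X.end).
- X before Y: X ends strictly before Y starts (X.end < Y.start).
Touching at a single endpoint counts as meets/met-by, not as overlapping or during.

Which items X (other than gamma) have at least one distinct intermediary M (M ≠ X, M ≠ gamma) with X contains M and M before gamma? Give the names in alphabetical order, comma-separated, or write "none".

Target gamma = [Wed 15:00, Thu 05:00].
Intermediaries M with M before gamma: none.
Union: none.

none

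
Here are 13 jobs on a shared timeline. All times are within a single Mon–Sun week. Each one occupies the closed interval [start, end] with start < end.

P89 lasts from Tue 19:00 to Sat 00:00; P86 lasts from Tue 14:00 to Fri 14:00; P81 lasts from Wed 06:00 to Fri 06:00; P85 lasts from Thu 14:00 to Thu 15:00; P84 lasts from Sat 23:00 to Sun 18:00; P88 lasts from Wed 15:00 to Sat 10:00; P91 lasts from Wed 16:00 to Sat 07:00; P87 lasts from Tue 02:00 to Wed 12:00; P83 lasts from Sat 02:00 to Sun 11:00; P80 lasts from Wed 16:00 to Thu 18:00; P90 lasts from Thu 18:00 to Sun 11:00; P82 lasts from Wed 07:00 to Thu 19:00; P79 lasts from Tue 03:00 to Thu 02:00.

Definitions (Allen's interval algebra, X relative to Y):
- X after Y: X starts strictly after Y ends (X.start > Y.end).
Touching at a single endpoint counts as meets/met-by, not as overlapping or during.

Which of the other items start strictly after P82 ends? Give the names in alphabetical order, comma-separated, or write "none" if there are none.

P83, P84

Target P82 = [Wed 07:00, Thu 19:00].
P79 [Tue 03:00, Thu 02:00] → overlaps → no.
P80 [Wed 16:00, Thu 18:00] → during → no.
P81 [Wed 06:00, Fri 06:00] → contains → no.
P83 [Sat 02:00, Sun 11:00] → after → yes.
P84 [Sat 23:00, Sun 18:00] → after → yes.
P85 [Thu 14:00, Thu 15:00] → during → no.
P86 [Tue 14:00, Fri 14:00] → contains → no.
P87 [Tue 02:00, Wed 12:00] → overlaps → no.
P88 [Wed 15:00, Sat 10:00] → overlapped-by → no.
P89 [Tue 19:00, Sat 00:00] → contains → no.
P90 [Thu 18:00, Sun 11:00] → overlapped-by → no.
P91 [Wed 16:00, Sat 07:00] → overlapped-by → no.
Result: P83, P84.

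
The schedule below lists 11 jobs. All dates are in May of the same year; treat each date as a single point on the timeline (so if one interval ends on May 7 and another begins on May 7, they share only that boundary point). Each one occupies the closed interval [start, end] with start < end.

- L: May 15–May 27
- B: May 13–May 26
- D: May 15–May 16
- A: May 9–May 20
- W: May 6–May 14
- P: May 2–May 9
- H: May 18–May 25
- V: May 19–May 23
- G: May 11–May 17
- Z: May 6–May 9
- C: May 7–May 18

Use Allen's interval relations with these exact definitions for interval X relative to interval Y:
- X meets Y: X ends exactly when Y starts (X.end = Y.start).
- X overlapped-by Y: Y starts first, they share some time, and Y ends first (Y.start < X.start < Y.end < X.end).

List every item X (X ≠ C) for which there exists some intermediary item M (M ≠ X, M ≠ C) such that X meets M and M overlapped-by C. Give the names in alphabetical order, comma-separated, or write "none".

P, Z

Target C = [May 7, May 18].
Intermediaries M with M overlapped-by C: A, B, L.
Via A — items with X meets A: P, Z.
Via B — items with X meets B: none.
Via L — items with X meets L: none.
Union: P, Z.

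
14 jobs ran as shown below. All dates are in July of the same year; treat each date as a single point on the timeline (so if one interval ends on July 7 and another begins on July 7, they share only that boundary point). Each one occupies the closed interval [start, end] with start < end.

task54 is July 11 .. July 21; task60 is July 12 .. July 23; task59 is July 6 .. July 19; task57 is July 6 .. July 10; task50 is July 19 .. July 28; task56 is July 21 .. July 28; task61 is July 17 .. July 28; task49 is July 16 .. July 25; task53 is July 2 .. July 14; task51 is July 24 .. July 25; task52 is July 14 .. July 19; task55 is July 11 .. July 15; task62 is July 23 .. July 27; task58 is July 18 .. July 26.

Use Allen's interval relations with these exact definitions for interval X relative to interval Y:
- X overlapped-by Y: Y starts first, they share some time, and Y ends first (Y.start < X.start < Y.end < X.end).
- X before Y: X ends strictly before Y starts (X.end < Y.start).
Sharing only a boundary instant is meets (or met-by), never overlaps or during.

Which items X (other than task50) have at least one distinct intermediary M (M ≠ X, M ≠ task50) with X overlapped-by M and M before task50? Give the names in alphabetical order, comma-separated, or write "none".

Target task50 = [July 19, July 28].
Intermediaries M with M before task50: task53, task55, task57.
Via task53 — items with X overlapped-by task53: task54, task55, task59, task60.
Via task55 — items with X overlapped-by task55: task52, task60.
Via task57 — items with X overlapped-by task57: none.
Union: task52, task54, task55, task59, task60.

task52, task54, task55, task59, task60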